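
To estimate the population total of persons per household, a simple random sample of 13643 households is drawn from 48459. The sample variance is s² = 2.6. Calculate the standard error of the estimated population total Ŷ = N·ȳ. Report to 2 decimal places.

Var(Ŷ) = N²·Var(ȳ) = N²·(1 − n/N)·s²/n.
f = 13643/48459 = 0.28153697; Var(ȳ) = 0.71846303·2.6/13643 = 1.3692032 × 10^-4.
Var(Ŷ) = 48459² · (1.3692032 × 10^-4) = 321526.52.
SE(Ŷ) = √(321526.52) = 567.03.

567.03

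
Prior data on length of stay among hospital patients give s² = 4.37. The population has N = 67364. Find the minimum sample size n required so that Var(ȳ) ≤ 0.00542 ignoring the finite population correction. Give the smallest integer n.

Without fpc, n₀ = s²/D = 4.37/0.00542 = 806.2731.
Rounding up, n = 807.

807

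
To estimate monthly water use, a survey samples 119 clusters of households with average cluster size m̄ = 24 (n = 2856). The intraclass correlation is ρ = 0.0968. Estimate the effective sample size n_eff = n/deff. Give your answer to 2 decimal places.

deff = 1 + (24 − 1)·0.0968 = 1 + 2.2264 = 3.2264.
n_eff = 2856 / 3.2264 = 885.20.

885.20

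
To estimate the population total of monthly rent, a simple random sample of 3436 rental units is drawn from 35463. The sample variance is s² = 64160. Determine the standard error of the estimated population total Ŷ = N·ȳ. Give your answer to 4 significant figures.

Var(Ŷ) = N²·Var(ȳ) = N²·(1 − n/N)·s²/n.
f = 3436/35463 = 0.09688972; Var(ȳ) = 0.90311028·64160/3436 = 16.863666.
Var(Ŷ) = 35463² · 16.863666 = 2.1208157 × 10^10.
SE(Ŷ) = √(2.1208157 × 10^10) = 145600.

145600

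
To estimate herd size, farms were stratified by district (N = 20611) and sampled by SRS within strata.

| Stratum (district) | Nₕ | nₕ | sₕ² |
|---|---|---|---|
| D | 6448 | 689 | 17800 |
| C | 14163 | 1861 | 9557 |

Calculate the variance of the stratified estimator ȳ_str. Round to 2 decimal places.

4.36

Var(ȳ_str) = Σₕ Wₕ²(1 − fₕ)sₕ²/nₕ with Wₕ = Nₕ/N, N = 20611.
D: Wₕ = 0.31284266; term = 0.31284266²·(1 − 0.10685484)·17800/689 = 2.2582643.
C: Wₕ = 0.68715734; term = 0.68715734²·(1 − 0.13139871)·9557/1861 = 2.106241.
Sum = 4.3645053.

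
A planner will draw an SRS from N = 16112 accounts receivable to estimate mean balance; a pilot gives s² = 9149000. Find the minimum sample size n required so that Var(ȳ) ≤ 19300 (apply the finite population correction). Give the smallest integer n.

Without fpc, n₀ = s²/D = 9149000/19300 = 474.0415.
With fpc, (1 − n/N)·s²/n ≤ D requires n ≥ n₀/(1 + n₀/N) = 474.0415/(1 + 474.0415/16112) = 460.4930.
Rounding up, n = 461.

461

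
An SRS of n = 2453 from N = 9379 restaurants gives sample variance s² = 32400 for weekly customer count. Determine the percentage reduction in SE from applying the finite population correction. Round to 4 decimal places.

f = n/N = 2453/9379 = 0.26154174.
SE_no-fpc = √(s²/n) = 3.6343247; SE_fpc = √((1−f)s²/n) = 3.1231059.
Ratio = √(1−f) = 0.85933594. Reduction = 100·(1 − 0.85933594) = 14.0664%.

14.0664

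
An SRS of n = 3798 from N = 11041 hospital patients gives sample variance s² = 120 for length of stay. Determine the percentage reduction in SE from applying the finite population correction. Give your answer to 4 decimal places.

f = n/N = 3798/11041 = 0.34399058.
SE_no-fpc = √(s²/n) = 0.17775145; SE_fpc = √((1−f)s²/n) = 0.14396873.
Ratio = √(1−f) = 0.80994408. Reduction = 100·(1 − 0.80994408) = 19.0056%.

19.0056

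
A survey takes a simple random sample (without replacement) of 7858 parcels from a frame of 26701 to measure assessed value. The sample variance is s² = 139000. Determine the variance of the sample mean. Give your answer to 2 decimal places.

12.48

Under SRS without replacement, Var(ȳ) = (1 − f)·s²/n with f = n/N = 7858/26701 = 0.29429609.
Var(ȳ) = (1 − 0.29429609)·139000/7858 = 0.70570391·17.688979 = 12.483182.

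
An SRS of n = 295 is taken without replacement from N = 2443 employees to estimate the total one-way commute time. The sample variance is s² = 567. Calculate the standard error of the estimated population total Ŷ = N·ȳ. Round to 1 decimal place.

3175.8

Var(Ŷ) = N²·Var(ȳ) = N²·(1 − n/N)·s²/n.
f = 295/2443 = 0.12075317; Var(ȳ) = 0.87924683·567/295 = 1.6899422.
Var(Ŷ) = 2443² · 1.6899422 = 1.0085996 × 10^7.
SE(Ŷ) = √(1.0085996 × 10^7) = 3175.8.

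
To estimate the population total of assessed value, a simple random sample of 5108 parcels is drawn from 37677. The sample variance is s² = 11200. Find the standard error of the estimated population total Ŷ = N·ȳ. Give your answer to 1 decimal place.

Var(Ŷ) = N²·Var(ȳ) = N²·(1 − n/N)·s²/n.
f = 5108/37677 = 0.13557343; Var(ȳ) = 0.86442657·11200/5108 = 1.8953754.
Var(Ŷ) = 37677² · 1.8953754 = 2.6905921 × 10^9.
SE(Ŷ) = √(2.6905921 × 10^9) = 51870.9.

51870.9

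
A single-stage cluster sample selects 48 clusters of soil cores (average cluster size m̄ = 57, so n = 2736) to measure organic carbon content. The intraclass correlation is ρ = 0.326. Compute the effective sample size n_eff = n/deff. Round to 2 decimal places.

deff = 1 + (57 − 1)·0.326 = 1 + 18.256 = 19.256.
n_eff = 2736 / 19.256 = 142.09.

142.09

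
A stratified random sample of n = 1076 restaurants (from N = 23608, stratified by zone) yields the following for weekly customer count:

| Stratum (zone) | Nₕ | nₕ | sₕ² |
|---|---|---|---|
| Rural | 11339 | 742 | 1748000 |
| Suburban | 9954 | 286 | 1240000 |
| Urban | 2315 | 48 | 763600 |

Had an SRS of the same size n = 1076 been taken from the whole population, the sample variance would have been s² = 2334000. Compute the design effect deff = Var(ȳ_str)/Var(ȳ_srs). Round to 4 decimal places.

0.6793

Var(ȳ_str) = Σ Wₕ²(1−fₕ)sₕ²/nₕ with Wₕ = Nₕ/23608:
  Rural: (11339/23608)²·(1−742/11339)·1748000/742 = 507.89837
  Suburban: (9954/23608)²·(1−286/9954)·1240000/286 = 748.63743
  Urban: (2315/23608)²·(1−48/2315)·763600/48 = 149.79896
  → Var(ȳ_str) = 1406.3348.
Var(ȳ_srs) = (1 − 1076/23608)·2334000/1076 = 2070.2802.
deff = 1406.3348 / 2070.2802 = 0.6793.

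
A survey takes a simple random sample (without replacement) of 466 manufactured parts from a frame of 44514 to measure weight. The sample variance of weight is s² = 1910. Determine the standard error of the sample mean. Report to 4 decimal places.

Under SRS without replacement, Var(ȳ) = (1 − f)·s²/n with f = n/N = 466/44514 = 0.01046862.
Var(ȳ) = (1 − 0.01046862)·1910/466 = 0.98953138·4.0987124 = 4.0558046.
SE(ȳ) = √(4.0558046) = 2.0139.

2.0139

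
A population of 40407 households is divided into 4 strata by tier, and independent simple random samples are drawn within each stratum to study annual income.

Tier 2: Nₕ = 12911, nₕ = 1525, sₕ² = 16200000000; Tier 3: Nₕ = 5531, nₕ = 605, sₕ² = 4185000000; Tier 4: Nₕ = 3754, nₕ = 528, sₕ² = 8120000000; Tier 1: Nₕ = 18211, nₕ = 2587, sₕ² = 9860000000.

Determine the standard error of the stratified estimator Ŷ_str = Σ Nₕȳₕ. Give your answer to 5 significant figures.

Var(Ŷ_str) = Σₕ Nₕ²(1 − fₕ)sₕ²/nₕ.
Tier 2: 12911²·(1 − 1525/12911)·16200000000/1525 = 1.5616231 × 10^15.
Tier 3: 5531²·(1 − 605/5531)·4185000000/605 = 1.8846823 × 10^14.
Tier 4: 3754²·(1 − 528/3754)·8120000000/528 = 1.8624333 × 10^14.
Tier 1: 18211²·(1 − 2587/18211)·9860000000/2587 = 1.0844425 × 10^15.
Sum = 3.0207772 × 10^15.
SE = √(3.0207772 × 10^15) = 5.4962 × 10^7.

5.4962 × 10^7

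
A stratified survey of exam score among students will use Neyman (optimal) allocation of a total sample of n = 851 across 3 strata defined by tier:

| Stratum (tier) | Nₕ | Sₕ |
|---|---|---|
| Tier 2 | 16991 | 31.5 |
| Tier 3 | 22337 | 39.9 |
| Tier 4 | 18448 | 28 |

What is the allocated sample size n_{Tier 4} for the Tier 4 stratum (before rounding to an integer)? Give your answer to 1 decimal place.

Neyman allocation: nₕ = n·NₕSₕ / Σⱼ NⱼSⱼ.
Σ NⱼSⱼ = 16991·31.5 + 22337·39.9 + 18448·28 = 1.9430068 × 10^6.
n_{Tier 4} = 851·18448·28 / (1.9430068 × 10^6) = 226.2.

226.2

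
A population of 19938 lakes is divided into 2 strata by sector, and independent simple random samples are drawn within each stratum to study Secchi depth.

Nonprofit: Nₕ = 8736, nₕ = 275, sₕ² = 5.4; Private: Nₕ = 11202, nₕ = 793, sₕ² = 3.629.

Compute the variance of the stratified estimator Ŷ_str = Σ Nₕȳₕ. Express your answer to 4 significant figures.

1.985 × 10^6

Var(Ŷ_str) = Σₕ Nₕ²(1 − fₕ)sₕ²/nₕ.
Nonprofit: 8736²·(1 − 275/8736)·5.4/275 = 1.4514276 × 10^6.
Private: 11202²·(1 − 793/11202)·3.629/793 = 533603.12.
Sum = 1.9850307 × 10^6.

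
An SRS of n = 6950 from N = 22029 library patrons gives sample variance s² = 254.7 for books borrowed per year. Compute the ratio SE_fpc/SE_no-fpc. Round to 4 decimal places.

f = n/N = 6950/22029 = 0.31549321.
SE_no-fpc = √(s²/n) = 0.19143532; SE_fpc = √((1−f)s²/n) = 0.15838387.
Ratio = √(1−f) = 0.82734925.

0.8273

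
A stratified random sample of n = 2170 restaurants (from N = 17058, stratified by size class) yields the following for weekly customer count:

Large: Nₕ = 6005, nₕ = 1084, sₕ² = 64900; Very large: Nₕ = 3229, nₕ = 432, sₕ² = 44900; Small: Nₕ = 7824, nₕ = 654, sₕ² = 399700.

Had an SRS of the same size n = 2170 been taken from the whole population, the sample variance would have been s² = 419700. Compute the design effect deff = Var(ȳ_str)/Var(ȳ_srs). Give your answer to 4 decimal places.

Var(ȳ_str) = Σ Wₕ²(1−fₕ)sₕ²/nₕ with Wₕ = Nₕ/17058:
  Large: (6005/17058)²·(1−1084/6005)·64900/1084 = 6.0803079
  Very large: (3229/17058)²·(1−432/3229)·44900/432 = 3.2260187
  Small: (7824/17058)²·(1−654/7824)·399700/654 = 117.82791
  → Var(ȳ_str) = 127.13424.
Var(ȳ_srs) = (1 − 2170/17058)·419700/2170 = 168.80585.
deff = 127.13424 / 168.80585 = 0.7531.

0.7531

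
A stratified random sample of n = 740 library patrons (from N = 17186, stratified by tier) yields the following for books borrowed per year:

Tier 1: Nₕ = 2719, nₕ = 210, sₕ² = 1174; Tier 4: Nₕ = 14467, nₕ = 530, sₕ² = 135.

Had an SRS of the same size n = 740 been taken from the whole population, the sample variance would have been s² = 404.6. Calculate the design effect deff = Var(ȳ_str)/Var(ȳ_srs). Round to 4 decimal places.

0.5791

Var(ȳ_str) = Σ Wₕ²(1−fₕ)sₕ²/nₕ with Wₕ = Nₕ/17186:
  Tier 1: (2719/17186)²·(1−210/2719)·1174/210 = 0.12912462
  Tier 4: (14467/17186)²·(1−530/14467)·135/530 = 0.17388258
  → Var(ȳ_str) = 0.3030072.
Var(ȳ_srs) = (1 − 740/17186)·404.6/740 = 0.52321434.
deff = 0.3030072 / 0.52321434 = 0.5791.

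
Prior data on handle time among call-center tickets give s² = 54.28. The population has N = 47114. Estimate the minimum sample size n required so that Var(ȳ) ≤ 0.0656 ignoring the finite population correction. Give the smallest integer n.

828

Without fpc, n₀ = s²/D = 54.28/0.0656 = 827.4390.
Rounding up, n = 828.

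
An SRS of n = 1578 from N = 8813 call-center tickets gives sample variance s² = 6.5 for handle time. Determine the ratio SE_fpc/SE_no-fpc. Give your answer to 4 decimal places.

f = n/N = 1578/8813 = 0.17905367.
SE_no-fpc = √(s²/n) = 0.064180512; SE_fpc = √((1−f)s²/n) = 0.058151452.
Ratio = √(1−f) = 0.90606089.

0.9061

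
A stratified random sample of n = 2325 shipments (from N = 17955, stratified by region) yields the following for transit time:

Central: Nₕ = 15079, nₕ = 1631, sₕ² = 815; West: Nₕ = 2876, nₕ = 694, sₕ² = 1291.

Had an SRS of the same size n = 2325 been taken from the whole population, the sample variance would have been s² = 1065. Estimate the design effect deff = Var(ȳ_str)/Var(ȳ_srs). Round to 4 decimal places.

0.8791

Var(ȳ_str) = Σ Wₕ²(1−fₕ)sₕ²/nₕ with Wₕ = Nₕ/17955:
  Central: (15079/17955)²·(1−1631/15079)·815/1631 = 0.31431353
  West: (2876/17955)²·(1−694/2876)·1291/694 = 0.036210922
  → Var(ȳ_str) = 0.35052445.
Var(ȳ_srs) = (1 − 2325/17955)·1065/2325 = 0.39874956.
deff = 0.35052445 / 0.39874956 = 0.8791.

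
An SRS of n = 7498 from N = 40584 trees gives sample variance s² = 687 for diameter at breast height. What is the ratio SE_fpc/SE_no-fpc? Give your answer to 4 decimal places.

0.9029

f = n/N = 7498/40584 = 0.18475261.
SE_no-fpc = √(s²/n) = 0.30269528; SE_fpc = √((1−f)s²/n) = 0.27330675.
Ratio = √(1−f) = 0.90291051.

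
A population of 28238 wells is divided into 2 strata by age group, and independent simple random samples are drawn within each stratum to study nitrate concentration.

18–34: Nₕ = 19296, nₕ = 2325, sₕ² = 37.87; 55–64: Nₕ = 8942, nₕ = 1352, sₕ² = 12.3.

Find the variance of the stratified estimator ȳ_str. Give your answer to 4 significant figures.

Var(ȳ_str) = Σₕ Wₕ²(1 − fₕ)sₕ²/nₕ with Wₕ = Nₕ/N, N = 28238.
18–34: Wₕ = 0.68333451; term = 0.68333451²·(1 − 0.12049129)·37.87/2325 = 0.0066892774.
55–64: Wₕ = 0.31666549; term = 0.31666549²·(1 − 0.15119660)·12.3/1352 = 7.7434945 × 10^-4.
Sum = 0.0074636269.

0.007464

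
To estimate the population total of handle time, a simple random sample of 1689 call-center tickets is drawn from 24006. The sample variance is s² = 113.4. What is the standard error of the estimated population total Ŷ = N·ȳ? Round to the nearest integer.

5997

Var(Ŷ) = N²·Var(ȳ) = N²·(1 − n/N)·s²/n.
f = 1689/24006 = 0.07035741; Var(ȳ) = 0.92964259·113.4/1689 = 0.062416501.
Var(Ŷ) = 24006² · 0.062416501 = 3.5969883 × 10^7.
SE(Ŷ) = √(3.5969883 × 10^7) = 5997.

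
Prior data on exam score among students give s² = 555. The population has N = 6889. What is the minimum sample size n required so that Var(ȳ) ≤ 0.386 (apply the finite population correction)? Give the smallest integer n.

Without fpc, n₀ = s²/D = 555/0.386 = 1437.8238.
With fpc, (1 − n/N)·s²/n ≤ D requires n ≥ n₀/(1 + n₀/N) = 1437.8238/(1 + 1437.8238/6889) = 1189.5494.
Rounding up, n = 1190.

1190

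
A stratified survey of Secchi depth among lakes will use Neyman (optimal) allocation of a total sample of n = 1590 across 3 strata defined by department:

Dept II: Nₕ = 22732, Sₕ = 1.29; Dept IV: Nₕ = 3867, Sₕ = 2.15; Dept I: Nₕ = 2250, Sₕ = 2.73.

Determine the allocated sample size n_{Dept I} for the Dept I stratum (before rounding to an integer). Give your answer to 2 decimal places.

223.08

Neyman allocation: nₕ = n·NₕSₕ / Σⱼ NⱼSⱼ.
Σ NⱼSⱼ = 22732·1.29 + 3867·2.15 + 2250·2.73 = 43780.83.
n_{Dept I} = 1590·2250·2.73 / 43780.83 = 223.08.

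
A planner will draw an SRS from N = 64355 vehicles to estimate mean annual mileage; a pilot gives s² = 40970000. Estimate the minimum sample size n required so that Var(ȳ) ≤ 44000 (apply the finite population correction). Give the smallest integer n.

Without fpc, n₀ = s²/D = 40970000/44000 = 931.1364.
With fpc, (1 − n/N)·s²/n ≤ D requires n ≥ n₀/(1 + n₀/N) = 931.1364/(1 + 931.1364/64355) = 917.8562.
Rounding up, n = 918.

918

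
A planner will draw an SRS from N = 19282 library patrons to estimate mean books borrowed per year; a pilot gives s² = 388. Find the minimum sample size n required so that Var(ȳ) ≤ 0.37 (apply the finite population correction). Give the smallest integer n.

Without fpc, n₀ = s²/D = 388/0.37 = 1048.6486.
With fpc, (1 − n/N)·s²/n ≤ D requires n ≥ n₀/(1 + n₀/N) = 1048.6486/(1 + 1048.6486/19282) = 994.5596.
Rounding up, n = 995.

995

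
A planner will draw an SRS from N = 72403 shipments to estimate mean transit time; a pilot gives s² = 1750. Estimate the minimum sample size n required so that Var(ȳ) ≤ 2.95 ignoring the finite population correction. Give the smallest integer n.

Without fpc, n₀ = s²/D = 1750/2.95 = 593.2203.
Rounding up, n = 594.

594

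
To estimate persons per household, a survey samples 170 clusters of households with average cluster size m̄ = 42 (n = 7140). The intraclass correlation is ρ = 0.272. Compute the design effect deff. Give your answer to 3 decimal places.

12.152

deff = 1 + (42 − 1)·0.272 = 1 + 11.152 = 12.152.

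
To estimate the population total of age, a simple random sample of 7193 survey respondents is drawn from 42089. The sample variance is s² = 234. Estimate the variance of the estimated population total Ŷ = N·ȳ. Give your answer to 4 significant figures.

Var(Ŷ) = N²·Var(ȳ) = N²·(1 − n/N)·s²/n.
f = 7193/42089 = 0.17089976; Var(ȳ) = 0.82910024·234/7193 = 0.026971981.
Var(Ŷ) = 42089² · 0.026971981 = 4.7780431 × 10^7.

4.778 × 10^7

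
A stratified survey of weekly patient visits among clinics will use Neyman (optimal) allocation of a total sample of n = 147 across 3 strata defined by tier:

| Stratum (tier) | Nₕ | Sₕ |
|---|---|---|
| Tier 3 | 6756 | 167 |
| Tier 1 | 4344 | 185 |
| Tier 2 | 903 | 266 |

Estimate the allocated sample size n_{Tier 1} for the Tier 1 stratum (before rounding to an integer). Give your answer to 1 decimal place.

54.4

Neyman allocation: nₕ = n·NₕSₕ / Σⱼ NⱼSⱼ.
Σ NⱼSⱼ = 6756·167 + 4344·185 + 903·266 = 2.17209 × 10^6.
n_{Tier 1} = 147·4344·185 / (2.17209 × 10^6) = 54.4.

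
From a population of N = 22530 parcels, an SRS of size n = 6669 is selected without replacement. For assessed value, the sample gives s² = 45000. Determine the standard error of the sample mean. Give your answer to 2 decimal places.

2.18

Under SRS without replacement, Var(ȳ) = (1 − f)·s²/n with f = n/N = 6669/22530 = 0.29600533.
Var(ȳ) = (1 − 0.29600533)·45000/6669 = 0.70399467·6.7476383 = 4.7503014.
SE(ȳ) = √(4.7503014) = 2.18.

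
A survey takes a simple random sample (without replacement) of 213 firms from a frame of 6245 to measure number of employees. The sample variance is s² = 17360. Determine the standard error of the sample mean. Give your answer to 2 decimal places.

Under SRS without replacement, Var(ȳ) = (1 − f)·s²/n with f = n/N = 213/6245 = 0.03410729.
Var(ȳ) = (1 − 0.03410729)·17360/213 = 0.96589271·81.502347 = 78.722524.
SE(ȳ) = √(78.722524) = 8.87.

8.87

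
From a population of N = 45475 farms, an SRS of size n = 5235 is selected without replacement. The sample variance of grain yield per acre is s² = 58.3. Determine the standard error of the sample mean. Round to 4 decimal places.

Under SRS without replacement, Var(ȳ) = (1 − f)·s²/n with f = n/N = 5235/45475 = 0.11511820.
Var(ȳ) = (1 − 0.11511820)·58.3/5235 = 0.88488180·0.011136581 = 0.0098545576.
SE(ȳ) = √(0.0098545576) = 0.0993.

0.0993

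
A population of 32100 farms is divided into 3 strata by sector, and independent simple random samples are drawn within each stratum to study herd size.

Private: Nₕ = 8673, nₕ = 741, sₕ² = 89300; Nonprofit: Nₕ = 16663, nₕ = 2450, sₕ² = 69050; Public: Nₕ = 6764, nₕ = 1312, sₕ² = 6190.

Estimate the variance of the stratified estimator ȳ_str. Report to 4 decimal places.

14.6925

Var(ȳ_str) = Σₕ Wₕ²(1 − fₕ)sₕ²/nₕ with Wₕ = Nₕ/N, N = 32100.
Private: Wₕ = 0.27018692; term = 0.27018692²·(1 − 0.08543756)·89300/741 = 8.0459113.
Nonprofit: Wₕ = 0.51909657; term = 0.51909657²·(1 − 0.14703235)·69050/2450 = 6.4777843.
Public: Wₕ = 0.21071651; term = 0.21071651²·(1 − 0.19396807)·6190/1312 = 0.16885199.
Sum = 14.692548.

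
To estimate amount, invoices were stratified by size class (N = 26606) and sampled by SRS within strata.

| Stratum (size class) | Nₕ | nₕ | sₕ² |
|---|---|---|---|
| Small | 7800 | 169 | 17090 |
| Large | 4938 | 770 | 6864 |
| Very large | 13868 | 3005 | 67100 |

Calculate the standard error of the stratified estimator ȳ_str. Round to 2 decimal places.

Var(ȳ_str) = Σₕ Wₕ²(1 − fₕ)sₕ²/nₕ with Wₕ = Nₕ/N, N = 26606.
Small: Wₕ = 0.29316695; term = 0.29316695²·(1 − 0.02166667)·17090/169 = 8.5030012.
Large: Wₕ = 0.18559723; term = 0.18559723²·(1 − 0.15593358)·6864/770 = 0.2591828.
Very large: Wₕ = 0.52123581; term = 0.52123581²·(1 − 0.21668590)·67100/3005 = 4.7520662.
Sum = 13.51425.
SE = √(13.51425) = 3.68.

3.68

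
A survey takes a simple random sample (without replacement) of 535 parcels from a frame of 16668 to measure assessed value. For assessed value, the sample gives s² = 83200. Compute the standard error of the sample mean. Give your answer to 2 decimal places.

12.27

Under SRS without replacement, Var(ȳ) = (1 − f)·s²/n with f = n/N = 535/16668 = 0.03209743.
Var(ȳ) = (1 − 0.03209743)·83200/535 = 0.96790257·155.51402 = 150.52242.
SE(ȳ) = √(150.52242) = 12.27.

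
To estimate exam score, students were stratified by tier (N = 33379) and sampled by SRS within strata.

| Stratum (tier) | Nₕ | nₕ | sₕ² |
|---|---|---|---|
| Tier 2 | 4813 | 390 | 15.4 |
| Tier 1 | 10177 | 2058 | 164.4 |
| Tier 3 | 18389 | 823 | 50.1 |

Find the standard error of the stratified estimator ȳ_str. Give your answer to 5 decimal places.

Var(ȳ_str) = Σₕ Wₕ²(1 − fₕ)sₕ²/nₕ with Wₕ = Nₕ/N, N = 33379.
Tier 2: Wₕ = 0.14419246; term = 0.14419246²·(1 − 0.08103054)·15.4/390 = 7.5447051 × 10^-4.
Tier 1: Wₕ = 0.30489230; term = 0.30489230²·(1 − 0.20222069)·164.4/2058 = 0.0059242328.
Tier 3: Wₕ = 0.55091525; term = 0.55091525²·(1 − 0.04475502)·50.1/823 = 0.017649087.
Sum = 0.02432779.
SE = √(0.02432779) = 0.15597.

0.15597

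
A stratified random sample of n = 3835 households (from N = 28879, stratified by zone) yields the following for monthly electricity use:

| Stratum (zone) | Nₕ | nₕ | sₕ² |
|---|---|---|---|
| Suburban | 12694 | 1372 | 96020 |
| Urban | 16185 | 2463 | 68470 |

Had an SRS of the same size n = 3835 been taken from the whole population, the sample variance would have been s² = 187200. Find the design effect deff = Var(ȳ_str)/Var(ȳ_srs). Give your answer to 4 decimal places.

Var(ȳ_str) = Σ Wₕ²(1−fₕ)sₕ²/nₕ with Wₕ = Nₕ/28879:
  Suburban: (12694/28879)²·(1−1372/12694)·96020/1372 = 12.060489
  Urban: (16185/28879)²·(1−2463/16185)·68470/2463 = 7.4028974
  → Var(ȳ_str) = 19.463386.
Var(ȳ_srs) = (1 − 3835/28879)·187200/3835 = 42.33134.
deff = 19.463386 / 42.33134 = 0.4598.

0.4598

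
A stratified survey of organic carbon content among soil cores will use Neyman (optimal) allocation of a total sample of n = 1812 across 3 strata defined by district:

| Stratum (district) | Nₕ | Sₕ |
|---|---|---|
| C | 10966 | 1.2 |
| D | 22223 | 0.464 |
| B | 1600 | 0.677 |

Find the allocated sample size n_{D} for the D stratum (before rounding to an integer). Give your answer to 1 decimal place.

761.0

Neyman allocation: nₕ = n·NₕSₕ / Σⱼ NⱼSⱼ.
Σ NⱼSⱼ = 10966·1.2 + 22223·0.464 + 1600·0.677 = 24553.872.
n_{D} = 1812·22223·0.464 / 24553.872 = 761.0.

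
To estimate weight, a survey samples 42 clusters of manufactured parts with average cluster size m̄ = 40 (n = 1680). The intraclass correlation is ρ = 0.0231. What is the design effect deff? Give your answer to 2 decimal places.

1.90

deff = 1 + (40 − 1)·0.0231 = 1 + 0.9009 = 1.9009.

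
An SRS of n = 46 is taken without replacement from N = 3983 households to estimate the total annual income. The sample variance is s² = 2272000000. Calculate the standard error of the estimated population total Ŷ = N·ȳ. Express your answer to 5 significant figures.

Var(Ŷ) = N²·Var(ȳ) = N²·(1 − n/N)·s²/n.
f = 46/3983 = 0.01154908; Var(ȳ) = 0.98845092·2272000000/46 = 4.882088 × 10^7.
Var(Ŷ) = 3983² · (4.882088 × 10^7) = 7.7450855 × 10^14.
SE(Ŷ) = √(7.7450855 × 10^14) = 2.7830 × 10^7.

2.7830 × 10^7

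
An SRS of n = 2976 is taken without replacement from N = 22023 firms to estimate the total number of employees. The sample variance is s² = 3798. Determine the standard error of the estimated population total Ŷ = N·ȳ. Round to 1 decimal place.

23137.3

Var(Ŷ) = N²·Var(ȳ) = N²·(1 − n/N)·s²/n.
f = 2976/22023 = 0.13513145; Var(ȳ) = 0.86486855·3798/2976 = 1.1037536.
Var(Ŷ) = 22023² · 1.1037536 = 5.3533432 × 10^8.
SE(Ŷ) = √(5.3533432 × 10^8) = 23137.3.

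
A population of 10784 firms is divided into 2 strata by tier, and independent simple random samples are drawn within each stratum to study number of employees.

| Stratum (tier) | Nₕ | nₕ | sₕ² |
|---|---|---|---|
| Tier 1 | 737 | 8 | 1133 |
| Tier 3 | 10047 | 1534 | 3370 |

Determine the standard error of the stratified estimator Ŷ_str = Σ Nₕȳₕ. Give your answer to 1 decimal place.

16247.8

Var(Ŷ_str) = Σₕ Nₕ²(1 − fₕ)sₕ²/nₕ.
Tier 1: 737²·(1 − 8/737)·1133/8 = 7.6091289 × 10^7.
Tier 3: 10047²·(1 − 1534/10047)·3370/1534 = 1.8789861 × 10^8.
Sum = 2.639899 × 10^8.
SE = √(2.639899 × 10^8) = 16247.8.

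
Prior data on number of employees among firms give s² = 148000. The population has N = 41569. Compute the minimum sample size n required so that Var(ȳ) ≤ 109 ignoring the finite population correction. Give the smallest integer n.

Without fpc, n₀ = s²/D = 148000/109 = 1357.7982.
Rounding up, n = 1358.

1358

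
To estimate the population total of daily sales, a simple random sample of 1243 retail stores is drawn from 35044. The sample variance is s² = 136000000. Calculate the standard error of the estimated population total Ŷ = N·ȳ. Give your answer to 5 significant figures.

Var(Ŷ) = N²·Var(ȳ) = N²·(1 − n/N)·s²/n.
f = 1243/35044 = 0.03546970; Var(ȳ) = 0.96453030·136000000/1243 = 105531.88.
Var(Ŷ) = 35044² · 105531.88 = 1.296018 × 10^14.
SE(Ŷ) = √(1.296018 × 10^14) = 1.1384 × 10^7.

1.1384 × 10^7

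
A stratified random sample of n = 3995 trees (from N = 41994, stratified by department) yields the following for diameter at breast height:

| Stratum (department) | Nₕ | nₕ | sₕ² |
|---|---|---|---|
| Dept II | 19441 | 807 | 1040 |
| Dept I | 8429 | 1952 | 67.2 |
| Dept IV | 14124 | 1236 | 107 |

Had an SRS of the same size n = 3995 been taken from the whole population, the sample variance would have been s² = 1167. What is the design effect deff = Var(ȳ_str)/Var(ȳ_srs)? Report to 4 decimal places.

1.0394

Var(ȳ_str) = Σ Wₕ²(1−fₕ)sₕ²/nₕ with Wₕ = Nₕ/41994:
  Dept II: (19441/41994)²·(1−807/19441)·1040/807 = 0.26473417
  Dept I: (8429/41994)²·(1−1952/8429)·67.2/1952 = 0.0010657735
  Dept IV: (14124/41994)²·(1−1236/14124)·107/1236 = 0.0089358127
  → Var(ȳ_str) = 0.27473576.
Var(ȳ_srs) = (1 − 3995/41994)·1167/3995 = 0.26432546.
deff = 0.27473576 / 0.26432546 = 1.0394.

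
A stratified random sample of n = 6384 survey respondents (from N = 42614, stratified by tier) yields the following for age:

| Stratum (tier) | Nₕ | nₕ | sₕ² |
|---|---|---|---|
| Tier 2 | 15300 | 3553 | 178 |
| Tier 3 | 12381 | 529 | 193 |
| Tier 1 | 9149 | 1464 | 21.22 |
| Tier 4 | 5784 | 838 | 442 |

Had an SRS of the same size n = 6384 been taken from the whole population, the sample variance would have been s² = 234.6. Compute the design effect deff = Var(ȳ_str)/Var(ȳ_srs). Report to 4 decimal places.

Var(ȳ_str) = Σ Wₕ²(1−fₕ)sₕ²/nₕ with Wₕ = Nₕ/42614:
  Tier 2: (15300/42614)²·(1−3553/15300)·178/3553 = 0.0049583661
  Tier 3: (12381/42614)²·(1−529/12381)·193/529 = 0.029481149
  Tier 1: (9149/42614)²·(1−1464/9149)·21.22/1464 = 5.611994 × 10^-4
  Tier 4: (5784/42614)²·(1−838/5784)·442/838 = 0.0083091394
  → Var(ȳ_str) = 0.043309854.
Var(ȳ_srs) = (1 − 6384/42614)·234.6/6384 = 0.031242887.
deff = 0.043309854 / 0.031242887 = 1.3862.

1.3862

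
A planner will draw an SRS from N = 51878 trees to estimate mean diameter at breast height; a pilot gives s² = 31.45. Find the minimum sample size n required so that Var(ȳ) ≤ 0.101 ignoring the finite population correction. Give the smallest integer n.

312

Without fpc, n₀ = s²/D = 31.45/0.101 = 311.3861.
Rounding up, n = 312.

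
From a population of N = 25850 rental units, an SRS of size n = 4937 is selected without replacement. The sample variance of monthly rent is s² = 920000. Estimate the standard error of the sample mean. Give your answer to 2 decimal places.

Under SRS without replacement, Var(ȳ) = (1 − f)·s²/n with f = n/N = 4937/25850 = 0.19098646.
Var(ȳ) = (1 − 0.19098646)·920000/4937 = 0.80901354·186.34798 = 150.75804.
SE(ȳ) = √(150.75804) = 12.28.

12.28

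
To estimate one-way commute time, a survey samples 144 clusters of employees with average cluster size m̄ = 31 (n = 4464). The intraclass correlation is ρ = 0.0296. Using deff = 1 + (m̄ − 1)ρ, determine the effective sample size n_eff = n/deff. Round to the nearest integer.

deff = 1 + (31 − 1)·0.0296 = 1 + 0.888 = 1.888.
n_eff = 4464 / 1.888 = 2364.

2364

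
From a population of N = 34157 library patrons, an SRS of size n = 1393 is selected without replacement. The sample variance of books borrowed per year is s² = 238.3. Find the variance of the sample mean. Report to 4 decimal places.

0.1641

Under SRS without replacement, Var(ȳ) = (1 − f)·s²/n with f = n/N = 1393/34157 = 0.04078227.
Var(ȳ) = (1 − 0.04078227)·238.3/1393 = 0.95921773·0.17106963 = 0.16409303.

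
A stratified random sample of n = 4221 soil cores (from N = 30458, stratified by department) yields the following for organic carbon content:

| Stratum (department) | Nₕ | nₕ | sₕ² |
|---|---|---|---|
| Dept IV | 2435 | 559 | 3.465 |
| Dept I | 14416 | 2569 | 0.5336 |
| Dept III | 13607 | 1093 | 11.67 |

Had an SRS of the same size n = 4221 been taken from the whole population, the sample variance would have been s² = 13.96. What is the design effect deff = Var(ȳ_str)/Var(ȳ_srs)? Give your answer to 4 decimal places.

Var(ȳ_str) = Σ Wₕ²(1−fₕ)sₕ²/nₕ with Wₕ = Nₕ/30458:
  Dept IV: (2435/30458)²·(1−559/2435)·3.465/559 = 3.0522526 × 10^-5
  Dept I: (14416/30458)²·(1−2569/14416)·0.5336/2569 = 3.8238612 × 10^-5
  Dept III: (13607/30458)²·(1−1093/13607)·11.67/1093 = 0.0019597761
  → Var(ȳ_str) = 0.0020285372.
Var(ȳ_srs) = (1 − 4221/30458)·13.96/4221 = 0.0028489371.
deff = 0.0020285372 / 0.0028489371 = 0.7120.

0.7120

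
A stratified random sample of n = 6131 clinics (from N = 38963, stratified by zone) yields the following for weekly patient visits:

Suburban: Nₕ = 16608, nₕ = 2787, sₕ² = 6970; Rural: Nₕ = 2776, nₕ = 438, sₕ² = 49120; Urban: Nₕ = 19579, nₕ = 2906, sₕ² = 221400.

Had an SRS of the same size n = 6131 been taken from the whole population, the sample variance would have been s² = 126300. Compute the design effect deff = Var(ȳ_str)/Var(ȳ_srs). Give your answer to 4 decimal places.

Var(ȳ_str) = Σ Wₕ²(1−fₕ)sₕ²/nₕ with Wₕ = Nₕ/38963:
  Suburban: (16608/38963)²·(1−2787/16608)·6970/2787 = 0.37813583
  Rural: (2776/38963)²·(1−438/2776)·49120/438 = 0.47945013
  Urban: (19579/38963)²·(1−2906/19579)·221400/2906 = 16.382549
  → Var(ȳ_str) = 17.240135.
Var(ȳ_srs) = (1 − 6131/38963)·126300/6131 = 17.358692.
deff = 17.240135 / 17.358692 = 0.9932.

0.9932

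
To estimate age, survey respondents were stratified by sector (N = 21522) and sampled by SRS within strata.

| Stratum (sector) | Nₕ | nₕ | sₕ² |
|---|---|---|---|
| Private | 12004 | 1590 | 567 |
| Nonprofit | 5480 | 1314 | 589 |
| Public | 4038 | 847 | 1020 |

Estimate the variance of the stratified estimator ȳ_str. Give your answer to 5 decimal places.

0.15183

Var(ȳ_str) = Σₕ Wₕ²(1 − fₕ)sₕ²/nₕ with Wₕ = Nₕ/N, N = 21522.
Private: Wₕ = 0.55775486; term = 0.55775486²·(1 − 0.13245585)·567/1590 = 0.096241912.
Nonprofit: Wₕ = 0.25462318; term = 0.25462318²·(1 − 0.23978102)·589/1314 = 0.02209299.
Public: Wₕ = 0.18762197; term = 0.18762197²·(1 − 0.20975731)·1020/847 = 0.033499986.
Sum = 0.15183489.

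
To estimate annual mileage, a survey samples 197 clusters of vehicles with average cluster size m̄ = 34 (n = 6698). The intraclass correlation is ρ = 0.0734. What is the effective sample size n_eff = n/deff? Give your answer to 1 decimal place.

1957.2

deff = 1 + (34 − 1)·0.0734 = 1 + 2.4222 = 3.4222.
n_eff = 6698 / 3.4222 = 1957.2.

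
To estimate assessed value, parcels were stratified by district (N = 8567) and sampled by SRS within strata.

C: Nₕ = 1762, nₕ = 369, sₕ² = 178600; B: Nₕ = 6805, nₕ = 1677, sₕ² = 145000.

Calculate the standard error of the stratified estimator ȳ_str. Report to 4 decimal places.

7.5695

Var(ȳ_str) = Σₕ Wₕ²(1 − fₕ)sₕ²/nₕ with Wₕ = Nₕ/N, N = 8567.
C: Wₕ = 0.20567293; term = 0.20567293²·(1 − 0.20942111)·178600/369 = 16.186561.
B: Wₕ = 0.79432707; term = 0.79432707²·(1 − 0.24643644)·145000/1677 = 41.110575.
Sum = 57.297136.
SE = √(57.297136) = 7.5695.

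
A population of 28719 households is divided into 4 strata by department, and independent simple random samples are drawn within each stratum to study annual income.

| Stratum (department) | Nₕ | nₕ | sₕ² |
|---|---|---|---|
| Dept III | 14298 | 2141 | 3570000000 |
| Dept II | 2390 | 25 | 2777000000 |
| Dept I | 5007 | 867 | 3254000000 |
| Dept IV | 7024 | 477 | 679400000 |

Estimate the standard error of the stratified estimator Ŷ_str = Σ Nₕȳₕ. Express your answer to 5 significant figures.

Var(Ŷ_str) = Σₕ Nₕ²(1 − fₕ)sₕ²/nₕ.
Dept III: 14298²·(1 − 2141/14298)·3570000000/2141 = 2.8983662 × 10^14.
Dept II: 2390²·(1 − 25/2390)·2777000000/25 = 6.2786304 × 10^14.
Dept I: 5007²·(1 − 867/5007)·3254000000/867 = 7.7799424 × 10^13.
Dept IV: 7024²·(1 − 477/7024)·679400000/477 = 6.54989 × 10^13.
Sum = 1.060998 × 10^15.
SE = √(1.060998 × 10^15) = 3.2573 × 10^7.

3.2573 × 10^7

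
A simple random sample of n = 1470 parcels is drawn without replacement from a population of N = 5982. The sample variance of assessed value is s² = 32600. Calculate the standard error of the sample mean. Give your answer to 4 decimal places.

Under SRS without replacement, Var(ȳ) = (1 − f)·s²/n with f = n/N = 1470/5982 = 0.24573721.
Var(ȳ) = (1 − 0.24573721)·32600/1470 = 0.75426279·22.176871 = 16.727188.
SE(ȳ) = √(16.727188) = 4.0899.

4.0899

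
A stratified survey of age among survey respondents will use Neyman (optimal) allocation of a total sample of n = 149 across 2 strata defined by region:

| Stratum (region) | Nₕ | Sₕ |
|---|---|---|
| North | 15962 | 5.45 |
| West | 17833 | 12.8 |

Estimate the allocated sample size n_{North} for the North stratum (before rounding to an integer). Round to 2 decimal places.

41.12

Neyman allocation: nₕ = n·NₕSₕ / Σⱼ NⱼSⱼ.
Σ NⱼSⱼ = 15962·5.45 + 17833·12.8 = 315255.3.
n_{North} = 149·15962·5.45 / 315255.3 = 41.12.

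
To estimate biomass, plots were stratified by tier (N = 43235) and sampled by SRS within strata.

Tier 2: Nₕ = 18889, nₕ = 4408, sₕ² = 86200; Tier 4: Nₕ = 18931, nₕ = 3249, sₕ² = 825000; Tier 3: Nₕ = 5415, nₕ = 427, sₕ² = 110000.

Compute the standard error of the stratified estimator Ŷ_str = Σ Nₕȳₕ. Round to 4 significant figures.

296100

Var(Ŷ_str) = Σₕ Nₕ²(1 − fₕ)sₕ²/nₕ.
Tier 2: 18889²·(1 − 4408/18889)·86200/4408 = 5.3490074 × 10^9.
Tier 4: 18931²·(1 − 3249/18931)·825000/3249 = 7.5384011 × 10^10.
Tier 3: 5415²·(1 − 427/5415)·110000/427 = 6.9580848 × 10^9.
Sum = 8.7691103 × 10^10.
SE = √(8.7691103 × 10^10) = 296100.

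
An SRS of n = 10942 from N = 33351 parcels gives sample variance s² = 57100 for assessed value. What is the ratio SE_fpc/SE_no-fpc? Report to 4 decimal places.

0.8197

f = n/N = 10942/33351 = 0.32808611.
SE_no-fpc = √(s²/n) = 2.2843871; SE_fpc = √((1−f)s²/n) = 1.8725202.
Ratio = √(1−f) = 0.81970354.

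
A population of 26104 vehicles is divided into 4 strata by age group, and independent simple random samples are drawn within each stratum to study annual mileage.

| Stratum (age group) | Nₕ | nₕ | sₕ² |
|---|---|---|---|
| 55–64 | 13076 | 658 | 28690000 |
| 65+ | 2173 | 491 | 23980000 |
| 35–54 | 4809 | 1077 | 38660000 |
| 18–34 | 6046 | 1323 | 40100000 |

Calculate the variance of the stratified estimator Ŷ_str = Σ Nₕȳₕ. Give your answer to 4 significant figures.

8.768 × 10^12

Var(Ŷ_str) = Σₕ Nₕ²(1 − fₕ)sₕ²/nₕ.
55–64: 13076²·(1 − 658/13076)·28690000/658 = 7.0799668 × 10^12.
65+: 2173²·(1 − 491/2173)·23980000/491 = 1.7850624 × 10^11.
35–54: 4809²·(1 − 1077/4809)·38660000/1077 = 6.4423239 × 10^11.
18–34: 6046²·(1 − 1323/6046)·40100000/1323 = 8.6550706 × 10^11.
Sum = 8.7682125 × 10^12.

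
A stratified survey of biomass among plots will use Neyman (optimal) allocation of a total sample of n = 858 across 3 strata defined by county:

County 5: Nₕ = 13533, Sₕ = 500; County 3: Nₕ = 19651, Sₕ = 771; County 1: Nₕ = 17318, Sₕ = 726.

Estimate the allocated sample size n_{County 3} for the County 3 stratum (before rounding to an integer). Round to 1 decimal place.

Neyman allocation: nₕ = n·NₕSₕ / Σⱼ NⱼSⱼ.
Σ NⱼSⱼ = 13533·500 + 19651·771 + 17318·726 = 3.4490289 × 10^7.
n_{County 3} = 858·19651·771 / (3.4490289 × 10^7) = 376.9.

376.9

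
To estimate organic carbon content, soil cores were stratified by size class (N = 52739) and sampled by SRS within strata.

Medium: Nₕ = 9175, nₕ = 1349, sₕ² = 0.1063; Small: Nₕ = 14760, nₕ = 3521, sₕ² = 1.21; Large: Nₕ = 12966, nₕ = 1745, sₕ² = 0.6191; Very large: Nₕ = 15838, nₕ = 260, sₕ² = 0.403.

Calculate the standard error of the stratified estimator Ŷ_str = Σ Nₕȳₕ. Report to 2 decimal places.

704.77

Var(Ŷ_str) = Σₕ Nₕ²(1 − fₕ)sₕ²/nₕ.
Medium: 9175²·(1 − 1349/9175)·0.1063/1349 = 5658.0559.
Small: 14760²·(1 − 3521/14760)·1.21/3521 = 57007.681.
Large: 12966²·(1 − 1745/12966)·0.6191/1745 = 51618.211.
Very large: 15838²·(1 − 260/15838)·0.403/260 = 382422.76.
Sum = 496706.71.
SE = √(496706.71) = 704.77.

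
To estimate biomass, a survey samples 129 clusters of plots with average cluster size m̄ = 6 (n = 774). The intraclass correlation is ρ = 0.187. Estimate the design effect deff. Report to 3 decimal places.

1.935

deff = 1 + (6 − 1)·0.187 = 1 + 0.935 = 1.935.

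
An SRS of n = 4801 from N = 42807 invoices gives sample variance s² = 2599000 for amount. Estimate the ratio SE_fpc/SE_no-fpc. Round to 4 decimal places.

f = n/N = 4801/42807 = 0.11215455.
SE_no-fpc = √(s²/n) = 23.266834; SE_fpc = √((1−f)s²/n) = 21.923302.
Ratio = √(1−f) = 0.94225551.

0.9423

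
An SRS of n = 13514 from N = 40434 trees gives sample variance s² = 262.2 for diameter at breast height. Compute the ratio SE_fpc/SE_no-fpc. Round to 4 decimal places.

f = n/N = 13514/40434 = 0.33422367.
SE_no-fpc = √(s²/n) = 0.13929143; SE_fpc = √((1−f)s²/n) = 0.113655.
Ratio = √(1−f) = 0.81595118.

0.8160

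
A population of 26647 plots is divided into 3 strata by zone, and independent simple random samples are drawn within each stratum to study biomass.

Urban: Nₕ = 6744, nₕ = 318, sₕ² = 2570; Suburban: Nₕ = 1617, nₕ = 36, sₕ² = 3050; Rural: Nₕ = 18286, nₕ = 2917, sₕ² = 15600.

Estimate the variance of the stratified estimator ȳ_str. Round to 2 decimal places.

2.91

Var(ȳ_str) = Σₕ Wₕ²(1 − fₕ)sₕ²/nₕ with Wₕ = Nₕ/N, N = 26647.
Urban: Wₕ = 0.25308665; term = 0.25308665²·(1 − 0.04715302)·2570/318 = 0.49325062.
Suburban: Wₕ = 0.06068225; term = 0.06068225²·(1 − 0.02226345)·3050/36 = 0.30503002.
Rural: Wₕ = 0.68623110; term = 0.68623110²·(1 − 0.15952094)·15600/2917 = 2.1166831.
Sum = 2.9149637.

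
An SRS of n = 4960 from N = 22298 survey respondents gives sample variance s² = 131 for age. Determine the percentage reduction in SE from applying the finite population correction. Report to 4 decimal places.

11.8207

f = n/N = 4960/22298 = 0.22244147.
SE_no-fpc = √(s²/n) = 0.16251551; SE_fpc = √((1−f)s²/n) = 0.143305.
Ratio = √(1−f) = 0.88179279. Reduction = 100·(1 − 0.88179279) = 11.8207%.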